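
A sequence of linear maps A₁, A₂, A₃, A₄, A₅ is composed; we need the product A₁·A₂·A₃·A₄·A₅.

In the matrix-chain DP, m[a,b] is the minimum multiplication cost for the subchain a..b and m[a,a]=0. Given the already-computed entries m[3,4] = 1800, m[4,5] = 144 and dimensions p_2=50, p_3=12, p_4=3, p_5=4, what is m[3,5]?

2400

m[3,5] = min over k∈[3,4] of m[3,k]+m[k+1,5]+p_{2}·p_k·p_{5}.
k=3: 0 + 144 + 50·12·4 = 2544; k=4: 1800 + 0 + 50·3·4 = 2400.
Minimum: 2400 at k=4.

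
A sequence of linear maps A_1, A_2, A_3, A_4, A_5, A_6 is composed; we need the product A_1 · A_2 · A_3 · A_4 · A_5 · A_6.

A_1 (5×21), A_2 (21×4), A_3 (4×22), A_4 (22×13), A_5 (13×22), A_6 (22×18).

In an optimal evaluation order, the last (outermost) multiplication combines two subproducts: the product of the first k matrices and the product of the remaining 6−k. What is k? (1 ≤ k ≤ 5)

Adjacent pairs: A_1A_2 = 5·21·4 = 420; A_2A_3 = 21·4·22 = 1848; A_3A_4 = 4·22·13 = 1144; A_4A_5 = 22·13·22 = 6292; A_5A_6 = 13·22·18 = 5148.
Length 3: A_1..A_3: k=1: 0+1848+5·21·22=4158; k=2: 420+0+5·4·22=860 → min 860 | A_2..A_4: k=2: 0+1144+21·4·13=2236; k=3: 1848+0+21·22·13=7854 → min 2236 | A_3..A_5: k=3: 0+6292+4·22·22=8228; k=4: 1144+0+4·13·22=2288 → min 2288 | A_4..A_6: k=4: 0+5148+22·13·18=10296; k=5: 6292+0+22·22·18=15004 → min 10296.
Length 4: A_1..A_4: k=1: 0+2236+5·21·13=3601; k=2: 420+1144+5·4·13=1824; k=3: 860+0+5·22·13=2290 → min 1824 | A_2..A_5: k=2: 0+2288+21·4·22=4136; k=3: 1848+6292+21·22·22=18304; k=4: 2236+0+21·13·22=8242 → min 4136 | A_3..A_6: k=3: 0+10296+4·22·18=11880; k=4: 1144+5148+4·13·18=7228; k=5: 2288+0+4·22·18=3872 → min 3872.
Length 5: A_1..A_5: k=1: 0+4136+5·21·22=6446; k=2: 420+2288+5·4·22=3148; k=3: 860+6292+5·22·22=9572; k=4: 1824+0+5·13·22=3254 → min 3148 | A_2..A_6: k=2: 0+3872+21·4·18=5384; k=3: 1848+10296+21·22·18=20460; k=4: 2236+5148+21·13·18=12298; k=5: 4136+0+21·22·18=12452 → min 5384.
Top-level splits: k=1: (A_1..A_1)·(A_2..A_6) → 0+5384+5·21·18 = 7274; k=2: (A_1..A_2)·(A_3..A_6) → 420+3872+5·4·18 = 4652; k=3: (A_1..A_3)·(A_4..A_6) → 860+10296+5·22·18 = 13136; k=4: (A_1..A_4)·(A_5..A_6) → 1824+5148+5·13·18 = 8142; k=5: (A_1..A_5)·(A_6..A_6) → 3148+0+5·22·18 = 5128.
Best split is after A_2, i.e. k = 2.

2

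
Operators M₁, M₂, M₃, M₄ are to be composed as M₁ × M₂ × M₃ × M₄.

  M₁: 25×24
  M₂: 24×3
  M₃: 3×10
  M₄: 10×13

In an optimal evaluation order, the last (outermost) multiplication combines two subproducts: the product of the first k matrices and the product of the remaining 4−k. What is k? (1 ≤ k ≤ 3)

2

Adjacent pairs: M₁M₂ = 25·24·3 = 1800; M₂M₃ = 24·3·10 = 720; M₃M₄ = 3·10·13 = 390.
Length 3: M₁..M₃: k=1: 0+720+25·24·10=6720; k=2: 1800+0+25·3·10=2550 → min 2550 | M₂..M₄: k=2: 0+390+24·3·13=1326; k=3: 720+0+24·10·13=3840 → min 1326.
Top-level splits: k=1: (M₁..M₁)·(M₂..M₄) → 0+1326+25·24·13 = 9126; k=2: (M₁..M₂)·(M₃..M₄) → 1800+390+25·3·13 = 3165; k=3: (M₁..M₃)·(M₄..M₄) → 2550+0+25·10·13 = 5800.
Best split is after M₂, i.e. k = 2.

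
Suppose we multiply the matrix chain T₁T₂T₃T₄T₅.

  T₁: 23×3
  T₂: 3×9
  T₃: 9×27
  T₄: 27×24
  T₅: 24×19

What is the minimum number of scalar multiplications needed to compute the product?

Adjacent pairs: T₁T₂ = 23·3·9 = 621; T₂T₃ = 3·9·27 = 729; T₃T₄ = 9·27·24 = 5832; T₄T₅ = 27·24·19 = 12312.
Length 3: T₁..T₃: k=1: 0+729+23·3·27=2592; k=2: 621+0+23·9·27=6210 → min 2592 | T₂..T₄: k=2: 0+5832+3·9·24=6480; k=3: 729+0+3·27·24=2673 → min 2673 | T₃..T₅: k=3: 0+12312+9·27·19=16929; k=4: 5832+0+9·24·19=9936 → min 9936.
Length 4: T₁..T₄: k=1: 0+2673+23·3·24=4329; k=2: 621+5832+23·9·24=11421; k=3: 2592+0+23·27·24=17496 → min 4329 | T₂..T₅: k=2: 0+9936+3·9·19=10449; k=3: 729+12312+3·27·19=14580; k=4: 2673+0+3·24·19=4041 → min 4041.
Length 5: T₁..T₅: k=1: 0+4041+23·3·19=5352; k=2: 621+9936+23·9·19=14490; k=3: 2592+12312+23·27·19=26703; k=4: 4329+0+23·24·19=14817 → min 5352.
Optimal order: (T₁(((T₂T₃)T₄)T₅)) with cost 5352.

5352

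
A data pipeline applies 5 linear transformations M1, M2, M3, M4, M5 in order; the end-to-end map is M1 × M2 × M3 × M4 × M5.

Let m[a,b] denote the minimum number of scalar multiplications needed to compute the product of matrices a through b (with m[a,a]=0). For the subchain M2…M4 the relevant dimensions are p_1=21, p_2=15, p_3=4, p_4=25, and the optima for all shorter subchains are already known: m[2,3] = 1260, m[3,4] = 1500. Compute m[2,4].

3360

m[2,4] = min over k∈[2,3] of m[2,k]+m[k+1,4]+p_{1}·p_k·p_{4}.
k=2: 0 + 1500 + 21·15·25 = 9375; k=3: 1260 + 0 + 21·4·25 = 3360.
Minimum: 3360 at k=3.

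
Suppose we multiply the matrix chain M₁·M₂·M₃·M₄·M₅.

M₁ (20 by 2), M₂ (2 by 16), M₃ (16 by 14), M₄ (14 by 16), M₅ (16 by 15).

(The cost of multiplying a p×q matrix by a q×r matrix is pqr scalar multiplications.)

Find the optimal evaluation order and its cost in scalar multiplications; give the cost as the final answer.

1976

Adjacent pairs: M₁M₂ = 20·2·16 = 640; M₂M₃ = 2·16·14 = 448; M₃M₄ = 16·14·16 = 3584; M₄M₅ = 14·16·15 = 3360.
Length 3: M₁..M₃: k=1: 0+448+20·2·14=1008; k=2: 640+0+20·16·14=5120 → min 1008 | M₂..M₄: k=2: 0+3584+2·16·16=4096; k=3: 448+0+2·14·16=896 → min 896 | M₃..M₅: k=3: 0+3360+16·14·15=6720; k=4: 3584+0+16·16·15=7424 → min 6720.
Length 4: M₁..M₄: k=1: 0+896+20·2·16=1536; k=2: 640+3584+20·16·16=9344; k=3: 1008+0+20·14·16=5488 → min 1536 | M₂..M₅: k=2: 0+6720+2·16·15=7200; k=3: 448+3360+2·14·15=4228; k=4: 896+0+2·16·15=1376 → min 1376.
Length 5: M₁..M₅: k=1: 0+1376+20·2·15=1976; k=2: 640+6720+20·16·15=12160; k=3: 1008+3360+20·14·15=8568; k=4: 1536+0+20·16·15=6336 → min 1976.
Optimal parenthesization: (M₁·(((M₂·M₃)·M₄)·M₅)) with cost 1976.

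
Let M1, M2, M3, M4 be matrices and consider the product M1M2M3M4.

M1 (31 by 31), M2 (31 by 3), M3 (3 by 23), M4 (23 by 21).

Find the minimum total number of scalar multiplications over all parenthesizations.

Adjacent pairs: M1M2 = 31·31·3 = 2883; M2M3 = 31·3·23 = 2139; M3M4 = 3·23·21 = 1449.
Length 3: M1..M3: k=1: 0+2139+31·31·23=24242; k=2: 2883+0+31·3·23=5022 → min 5022 | M2..M4: k=2: 0+1449+31·3·21=3402; k=3: 2139+0+31·23·21=17112 → min 3402.
Length 4: M1..M4: k=1: 0+3402+31·31·21=23583; k=2: 2883+1449+31·3·21=6285; k=3: 5022+0+31·23·21=19995 → min 6285.
Optimal order: ((M1M2)(M3M4)) with cost 6285.

6285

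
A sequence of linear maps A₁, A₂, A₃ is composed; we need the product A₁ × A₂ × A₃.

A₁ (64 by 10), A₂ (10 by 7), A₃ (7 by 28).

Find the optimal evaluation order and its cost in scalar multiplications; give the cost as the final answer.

(A₁ × (A₂ × A₃)): cost 19880.
((A₁ × A₂) × A₃): cost 17024.
Optimal: ((A₁ × A₂) × A₃) with cost 17024.

17024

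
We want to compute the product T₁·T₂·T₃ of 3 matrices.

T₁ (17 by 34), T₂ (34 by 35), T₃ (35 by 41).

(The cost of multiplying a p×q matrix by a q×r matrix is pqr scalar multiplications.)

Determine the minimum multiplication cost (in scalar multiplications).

44625

Order (T₁·(T₂·T₃)): (T₂·T₃): 34×35 by 35×41 → 34×41, cost 34·35·41 = 48790; (T₁·(T₂·T₃)): 17×34 by 34×41 → 17×41, cost 17·34·41 = 23698; cumulative 72488. Total 72488.
Order ((T₁·T₂)·T₃): (T₁·T₂): 17×34 by 34×35 → 17×35, cost 17·34·35 = 20230; ((T₁·T₂)·T₃): 17×35 by 35×41 → 17×41, cost 17·35·41 = 24395; cumulative 44625. Total 44625.
Minimum: 44625.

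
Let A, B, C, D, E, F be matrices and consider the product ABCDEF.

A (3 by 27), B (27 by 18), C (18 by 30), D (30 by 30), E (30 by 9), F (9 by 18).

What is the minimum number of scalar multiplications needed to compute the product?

Adjacent pairs: AB = 3·27·18 = 1458; BC = 27·18·30 = 14580; CD = 18·30·30 = 16200; DE = 30·30·9 = 8100; EF = 30·9·18 = 4860.
Length 3: A..C: k=1: 0+14580+3·27·30=17010; k=2: 1458+0+3·18·30=3078 → min 3078 | B..D: k=2: 0+16200+27·18·30=30780; k=3: 14580+0+27·30·30=38880 → min 30780 | C..E: k=3: 0+8100+18·30·9=12960; k=4: 16200+0+18·30·9=21060 → min 12960 | D..F: k=4: 0+4860+30·30·18=21060; k=5: 8100+0+30·9·18=12960 → min 12960.
Length 4: A..D: k=1: 0+30780+3·27·30=33210; k=2: 1458+16200+3·18·30=19278; k=3: 3078+0+3·30·30=5778 → min 5778 | B..E: k=2: 0+12960+27·18·9=17334; k=3: 14580+8100+27·30·9=29970; k=4: 30780+0+27·30·9=38070 → min 17334 | C..F: k=3: 0+12960+18·30·18=22680; k=4: 16200+4860+18·30·18=30780; k=5: 12960+0+18·9·18=15876 → min 15876.
Length 5: A..E: k=1: 0+17334+3·27·9=18063; k=2: 1458+12960+3·18·9=14904; k=3: 3078+8100+3·30·9=11988; k=4: 5778+0+3·30·9=6588 → min 6588 | B..F: k=2: 0+15876+27·18·18=24624; k=3: 14580+12960+27·30·18=42120; k=4: 30780+4860+27·30·18=50220; k=5: 17334+0+27·9·18=21708 → min 21708.
Length 6: A..F: k=1: 0+21708+3·27·18=23166; k=2: 1458+15876+3·18·18=18306; k=3: 3078+12960+3·30·18=17658; k=4: 5778+4860+3·30·18=12258; k=5: 6588+0+3·9·18=7074 → min 7074.
Optimal order: (((((AB)C)D)E)F) with cost 7074.

7074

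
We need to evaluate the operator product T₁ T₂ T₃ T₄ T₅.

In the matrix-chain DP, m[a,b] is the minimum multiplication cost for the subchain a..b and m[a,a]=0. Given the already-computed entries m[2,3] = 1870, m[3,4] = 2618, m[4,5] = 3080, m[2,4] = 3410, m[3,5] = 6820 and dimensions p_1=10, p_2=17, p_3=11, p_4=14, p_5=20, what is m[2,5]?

6210

m[2,5] = min over k∈[2,4] of m[2,k]+m[k+1,5]+p_{1}·p_k·p_{5}.
k=2: 0 + 6820 + 10·17·20 = 10220; k=3: 1870 + 3080 + 10·11·20 = 7150; k=4: 3410 + 0 + 10·14·20 = 6210.
Minimum: 6210 at k=4.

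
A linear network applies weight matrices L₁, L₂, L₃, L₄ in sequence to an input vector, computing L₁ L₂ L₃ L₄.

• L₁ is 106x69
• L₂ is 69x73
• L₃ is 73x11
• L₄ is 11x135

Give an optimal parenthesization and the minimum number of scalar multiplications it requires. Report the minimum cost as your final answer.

Adjacent pairs: L₁L₂ = 106·69·73 = 533922; L₂L₃ = 69·73·11 = 55407; L₃L₄ = 73·11·135 = 108405.
Length 3: L₁..L₃: k=1: 0+55407+106·69·11=135861; k=2: 533922+0+106·73·11=619040 → min 135861 | L₂..L₄: k=2: 0+108405+69·73·135=788400; k=3: 55407+0+69·11·135=157872 → min 157872.
Length 4: L₁..L₄: k=1: 0+157872+106·69·135=1145262; k=2: 533922+108405+106·73·135=1686957; k=3: 135861+0+106·11·135=293271 → min 293271.
Optimal parenthesization: ((L₁ (L₂ L₃)) L₄) with cost 293271.

293271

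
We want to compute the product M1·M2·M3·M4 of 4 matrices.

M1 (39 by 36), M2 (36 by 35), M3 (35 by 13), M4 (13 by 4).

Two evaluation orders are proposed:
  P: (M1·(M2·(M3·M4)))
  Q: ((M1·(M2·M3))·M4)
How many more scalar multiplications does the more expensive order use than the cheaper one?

24184

Order P = (M1·(M2·(M3·M4))): (M3·M4): 35×13 by 13×4 → 35×4, cost 35·13·4 = 1820; (M2·(M3·M4)): 36×35 by 35×4 → 36×4, cost 36·35·4 = 5040; cumulative 6860; (M1·(M2·(M3·M4))): 39×36 by 36×4 → 39×4, cost 39·36·4 = 5616; cumulative 12476. Total 12476.
Order Q = ((M1·(M2·M3))·M4): (M2·M3): 36×35 by 35×13 → 36×13, cost 36·35·13 = 16380; (M1·(M2·M3)): 39×36 by 36×13 → 39×13, cost 39·36·13 = 18252; cumulative 34632; ((M1·(M2·M3))·M4): 39×13 by 13×4 → 39×4, cost 39·13·4 = 2028; cumulative 36660. Total 36660.
Difference: |12476 − 36660| = 24184.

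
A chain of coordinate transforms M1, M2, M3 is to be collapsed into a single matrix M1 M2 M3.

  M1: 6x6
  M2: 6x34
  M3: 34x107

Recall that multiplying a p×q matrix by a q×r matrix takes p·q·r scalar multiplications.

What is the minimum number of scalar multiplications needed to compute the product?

23052

Order (M1 (M2 M3)): (M2 M3): 6×34 by 34×107 → 6×107, cost 6·34·107 = 21828; (M1 (M2 M3)): 6×6 by 6×107 → 6×107, cost 6·6·107 = 3852; cumulative 25680. Total 25680.
Order ((M1 M2) M3): (M1 M2): 6×6 by 6×34 → 6×34, cost 6·6·34 = 1224; ((M1 M2) M3): 6×34 by 34×107 → 6×107, cost 6·34·107 = 21828; cumulative 23052. Total 23052.
Minimum: 23052.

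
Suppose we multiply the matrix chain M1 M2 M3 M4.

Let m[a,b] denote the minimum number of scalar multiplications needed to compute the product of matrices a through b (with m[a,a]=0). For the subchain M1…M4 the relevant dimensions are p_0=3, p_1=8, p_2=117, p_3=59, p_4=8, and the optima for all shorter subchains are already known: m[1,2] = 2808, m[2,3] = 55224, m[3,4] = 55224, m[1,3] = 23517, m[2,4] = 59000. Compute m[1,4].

24933

m[1,4] = min over k∈[1,3] of m[1,k]+m[k+1,4]+p_{0}·p_k·p_{4}.
k=1: 0 + 59000 + 3·8·8 = 59192; k=2: 2808 + 55224 + 3·117·8 = 60840; k=3: 23517 + 0 + 3·59·8 = 24933.
Minimum: 24933 at k=3.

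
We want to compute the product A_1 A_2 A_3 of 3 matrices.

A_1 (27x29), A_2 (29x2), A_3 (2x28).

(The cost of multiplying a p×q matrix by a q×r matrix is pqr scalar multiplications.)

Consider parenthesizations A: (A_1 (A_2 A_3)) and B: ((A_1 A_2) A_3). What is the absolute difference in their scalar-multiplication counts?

Order A = (A_1 (A_2 A_3)): (A_2 A_3): 29×2 by 2×28 → 29×28, cost 29·2·28 = 1624; (A_1 (A_2 A_3)): 27×29 by 29×28 → 27×28, cost 27·29·28 = 21924; cumulative 23548. Total 23548.
Order B = ((A_1 A_2) A_3): (A_1 A_2): 27×29 by 29×2 → 27×2, cost 27·29·2 = 1566; ((A_1 A_2) A_3): 27×2 by 2×28 → 27×28, cost 27·2·28 = 1512; cumulative 3078. Total 3078.
Difference: |23548 − 3078| = 20470.

20470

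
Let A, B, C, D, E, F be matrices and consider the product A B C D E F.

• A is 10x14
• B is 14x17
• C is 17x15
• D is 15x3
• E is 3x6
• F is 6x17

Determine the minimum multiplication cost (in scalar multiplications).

Adjacent pairs: AB = 10·14·17 = 2380; BC = 14·17·15 = 3570; CD = 17·15·3 = 765; DE = 15·3·6 = 270; EF = 3·6·17 = 306.
Length 3: A..C: k=1: 0+3570+10·14·15=5670; k=2: 2380+0+10·17·15=4930 → min 4930 | B..D: k=2: 0+765+14·17·3=1479; k=3: 3570+0+14·15·3=4200 → min 1479 | C..E: k=3: 0+270+17·15·6=1800; k=4: 765+0+17·3·6=1071 → min 1071 | D..F: k=4: 0+306+15·3·17=1071; k=5: 270+0+15·6·17=1800 → min 1071.
Length 4: A..D: k=1: 0+1479+10·14·3=1899; k=2: 2380+765+10·17·3=3655; k=3: 4930+0+10·15·3=5380 → min 1899 | B..E: k=2: 0+1071+14·17·6=2499; k=3: 3570+270+14·15·6=5100; k=4: 1479+0+14·3·6=1731 → min 1731 | C..F: k=3: 0+1071+17·15·17=5406; k=4: 765+306+17·3·17=1938; k=5: 1071+0+17·6·17=2805 → min 1938.
Length 5: A..E: k=1: 0+1731+10·14·6=2571; k=2: 2380+1071+10·17·6=4471; k=3: 4930+270+10·15·6=6100; k=4: 1899+0+10·3·6=2079 → min 2079 | B..F: k=2: 0+1938+14·17·17=5984; k=3: 3570+1071+14·15·17=8211; k=4: 1479+306+14·3·17=2499; k=5: 1731+0+14·6·17=3159 → min 2499.
Length 6: A..F: k=1: 0+2499+10·14·17=4879; k=2: 2380+1938+10·17·17=7208; k=3: 4930+1071+10·15·17=8551; k=4: 1899+306+10·3·17=2715; k=5: 2079+0+10·6·17=3099 → min 2715.
Optimal order: ((A (B (C D))) (E F)) with cost 2715.

2715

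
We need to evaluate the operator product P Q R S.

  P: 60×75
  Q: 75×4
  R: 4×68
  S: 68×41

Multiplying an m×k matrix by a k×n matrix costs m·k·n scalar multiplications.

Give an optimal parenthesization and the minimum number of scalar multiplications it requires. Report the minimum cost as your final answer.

38992

Adjacent pairs: PQ = 60·75·4 = 18000; QR = 75·4·68 = 20400; RS = 4·68·41 = 11152.
Length 3: P..R: k=1: 0+20400+60·75·68=326400; k=2: 18000+0+60·4·68=34320 → min 34320 | Q..S: k=2: 0+11152+75·4·41=23452; k=3: 20400+0+75·68·41=229500 → min 23452.
Length 4: P..S: k=1: 0+23452+60·75·41=207952; k=2: 18000+11152+60·4·41=38992; k=3: 34320+0+60·68·41=201600 → min 38992.
Optimal parenthesization: ((P Q) (R S)) with cost 38992.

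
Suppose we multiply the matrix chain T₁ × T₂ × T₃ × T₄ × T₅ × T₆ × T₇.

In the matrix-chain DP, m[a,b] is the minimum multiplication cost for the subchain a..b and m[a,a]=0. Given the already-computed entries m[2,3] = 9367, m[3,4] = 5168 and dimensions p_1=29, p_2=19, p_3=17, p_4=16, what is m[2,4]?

13984

m[2,4] = min over k∈[2,3] of m[2,k]+m[k+1,4]+p_{1}·p_k·p_{4}.
k=2: 0 + 5168 + 29·19·16 = 13984; k=3: 9367 + 0 + 29·17·16 = 17255.
Minimum: 13984 at k=2.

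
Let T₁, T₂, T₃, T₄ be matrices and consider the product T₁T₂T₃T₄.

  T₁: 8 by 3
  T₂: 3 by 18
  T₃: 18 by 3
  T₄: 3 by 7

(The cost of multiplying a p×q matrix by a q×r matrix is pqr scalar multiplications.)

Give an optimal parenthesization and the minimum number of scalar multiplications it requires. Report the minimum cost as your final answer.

Adjacent pairs: T₁T₂ = 8·3·18 = 432; T₂T₃ = 3·18·3 = 162; T₃T₄ = 18·3·7 = 378.
Length 3: T₁..T₃: k=1: 0+162+8·3·3=234; k=2: 432+0+8·18·3=864 → min 234 | T₂..T₄: k=2: 0+378+3·18·7=756; k=3: 162+0+3·3·7=225 → min 225.
Length 4: T₁..T₄: k=1: 0+225+8·3·7=393; k=2: 432+378+8·18·7=1818; k=3: 234+0+8·3·7=402 → min 393.
Optimal parenthesization: (T₁((T₂T₃)T₄)) with cost 393.

393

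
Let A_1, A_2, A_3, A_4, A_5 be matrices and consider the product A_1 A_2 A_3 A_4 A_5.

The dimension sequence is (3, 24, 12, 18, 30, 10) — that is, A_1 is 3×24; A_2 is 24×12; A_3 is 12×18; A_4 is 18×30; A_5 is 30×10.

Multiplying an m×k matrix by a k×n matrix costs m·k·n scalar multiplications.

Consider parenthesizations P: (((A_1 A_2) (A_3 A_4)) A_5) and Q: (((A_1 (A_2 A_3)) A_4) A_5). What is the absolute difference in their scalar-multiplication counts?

Order P = (((A_1 A_2) (A_3 A_4)) A_5): (A_1 A_2): 3×24 by 24×12 → 3×12, cost 3·24·12 = 864; (A_3 A_4): 12×18 by 18×30 → 12×30, cost 12·18·30 = 6480; ((A_1 A_2) (A_3 A_4)): 3×12 by 12×30 → 3×30, cost 3·12·30 = 1080; cumulative 8424; (((A_1 A_2) (A_3 A_4)) A_5): 3×30 by 30×10 → 3×10, cost 3·30·10 = 900; cumulative 9324. Total 9324.
Order Q = (((A_1 (A_2 A_3)) A_4) A_5): (A_2 A_3): 24×12 by 12×18 → 24×18, cost 24·12·18 = 5184; (A_1 (A_2 A_3)): 3×24 by 24×18 → 3×18, cost 3·24·18 = 1296; cumulative 6480; ((A_1 (A_2 A_3)) A_4): 3×18 by 18×30 → 3×30, cost 3·18·30 = 1620; cumulative 8100; (((A_1 (A_2 A_3)) A_4) A_5): 3×30 by 30×10 → 3×10, cost 3·30·10 = 900; cumulative 9000. Total 9000.
Difference: |9324 − 9000| = 324.

324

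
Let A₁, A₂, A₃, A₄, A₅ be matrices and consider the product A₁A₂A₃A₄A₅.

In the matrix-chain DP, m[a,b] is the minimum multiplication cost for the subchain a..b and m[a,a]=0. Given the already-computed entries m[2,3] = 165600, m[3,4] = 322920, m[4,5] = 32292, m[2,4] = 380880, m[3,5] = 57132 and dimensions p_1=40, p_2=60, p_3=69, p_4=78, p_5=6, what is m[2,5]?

71532

m[2,5] = min over k∈[2,4] of m[2,k]+m[k+1,5]+p_{1}·p_k·p_{5}.
k=2: 0 + 57132 + 40·60·6 = 71532; k=3: 165600 + 32292 + 40·69·6 = 214452; k=4: 380880 + 0 + 40·78·6 = 399600.
Minimum: 71532 at k=2.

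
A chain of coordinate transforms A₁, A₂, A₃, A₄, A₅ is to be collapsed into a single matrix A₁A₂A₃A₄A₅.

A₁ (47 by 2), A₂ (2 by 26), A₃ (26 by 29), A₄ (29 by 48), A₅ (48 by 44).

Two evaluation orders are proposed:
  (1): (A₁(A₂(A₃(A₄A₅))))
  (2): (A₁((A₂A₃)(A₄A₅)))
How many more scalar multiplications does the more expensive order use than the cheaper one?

31404

Order (1) = (A₁(A₂(A₃(A₄A₅)))): (A₄A₅): 29×48 by 48×44 → 29×44, cost 29·48·44 = 61248; (A₃(A₄A₅)): 26×29 by 29×44 → 26×44, cost 26·29·44 = 33176; cumulative 94424; (A₂(A₃(A₄A₅))): 2×26 by 26×44 → 2×44, cost 2·26·44 = 2288; cumulative 96712; (A₁(A₂(A₃(A₄A₅)))): 47×2 by 2×44 → 47×44, cost 47·2·44 = 4136; cumulative 100848. Total 100848.
Order (2) = (A₁((A₂A₃)(A₄A₅))): (A₂A₃): 2×26 by 26×29 → 2×29, cost 2·26·29 = 1508; (A₄A₅): 29×48 by 48×44 → 29×44, cost 29·48·44 = 61248; ((A₂A₃)(A₄A₅)): 2×29 by 29×44 → 2×44, cost 2·29·44 = 2552; cumulative 65308; (A₁((A₂A₃)(A₄A₅))): 47×2 by 2×44 → 47×44, cost 47·2·44 = 4136; cumulative 69444. Total 69444.
Difference: |100848 − 69444| = 31404.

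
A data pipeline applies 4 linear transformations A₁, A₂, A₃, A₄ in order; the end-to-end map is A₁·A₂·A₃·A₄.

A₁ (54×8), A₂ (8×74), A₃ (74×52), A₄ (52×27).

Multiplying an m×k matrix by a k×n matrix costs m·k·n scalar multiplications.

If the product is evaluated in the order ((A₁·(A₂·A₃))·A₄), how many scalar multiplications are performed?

129064

(A₂·A₃): 8×74 by 74×52 → 8×52, cost 8·74·52 = 30784
(A₁·(A₂·A₃)): 54×8 by 8×52 → 54×52, cost 54·8·52 = 22464; cumulative 53248
((A₁·(A₂·A₃))·A₄): 54×52 by 52×27 → 54×27, cost 54·52·27 = 75816; cumulative 129064
Total: 129064 scalar multiplications.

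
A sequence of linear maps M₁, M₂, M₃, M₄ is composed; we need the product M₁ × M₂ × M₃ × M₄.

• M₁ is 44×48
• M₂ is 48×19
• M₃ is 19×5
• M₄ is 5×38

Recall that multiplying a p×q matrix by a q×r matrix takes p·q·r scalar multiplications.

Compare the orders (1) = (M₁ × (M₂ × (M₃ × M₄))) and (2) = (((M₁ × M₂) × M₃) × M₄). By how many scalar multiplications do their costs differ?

65854

Order (1) = (M₁ × (M₂ × (M₃ × M₄))): (M₃ × M₄): 19×5 by 5×38 → 19×38, cost 19·5·38 = 3610; (M₂ × (M₃ × M₄)): 48×19 by 19×38 → 48×38, cost 48·19·38 = 34656; cumulative 38266; (M₁ × (M₂ × (M₃ × M₄))): 44×48 by 48×38 → 44×38, cost 44·48·38 = 80256; cumulative 118522. Total 118522.
Order (2) = (((M₁ × M₂) × M₃) × M₄): (M₁ × M₂): 44×48 by 48×19 → 44×19, cost 44·48·19 = 40128; ((M₁ × M₂) × M₃): 44×19 by 19×5 → 44×5, cost 44·19·5 = 4180; cumulative 44308; (((M₁ × M₂) × M₃) × M₄): 44×5 by 5×38 → 44×38, cost 44·5·38 = 8360; cumulative 52668. Total 52668.
Difference: |118522 − 52668| = 65854.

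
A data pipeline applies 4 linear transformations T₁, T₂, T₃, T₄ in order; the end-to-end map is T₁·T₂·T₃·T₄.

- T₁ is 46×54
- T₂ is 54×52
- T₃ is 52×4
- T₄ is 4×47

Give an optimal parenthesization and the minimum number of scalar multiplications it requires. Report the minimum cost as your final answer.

Adjacent pairs: T₁T₂ = 46·54·52 = 129168; T₂T₃ = 54·52·4 = 11232; T₃T₄ = 52·4·47 = 9776.
Length 3: T₁..T₃: k=1: 0+11232+46·54·4=21168; k=2: 129168+0+46·52·4=138736 → min 21168 | T₂..T₄: k=2: 0+9776+54·52·47=141752; k=3: 11232+0+54·4·47=21384 → min 21384.
Length 4: T₁..T₄: k=1: 0+21384+46·54·47=138132; k=2: 129168+9776+46·52·47=251368; k=3: 21168+0+46·4·47=29816 → min 29816.
Optimal parenthesization: ((T₁·(T₂·T₃))·T₄) with cost 29816.

29816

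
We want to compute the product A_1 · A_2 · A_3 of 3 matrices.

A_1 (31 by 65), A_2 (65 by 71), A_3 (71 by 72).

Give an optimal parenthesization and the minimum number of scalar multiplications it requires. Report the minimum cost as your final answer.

(A_1 · (A_2 · A_3)): cost 477360.
((A_1 · A_2) · A_3): cost 301537.
Optimal: ((A_1 · A_2) · A_3) with cost 301537.

301537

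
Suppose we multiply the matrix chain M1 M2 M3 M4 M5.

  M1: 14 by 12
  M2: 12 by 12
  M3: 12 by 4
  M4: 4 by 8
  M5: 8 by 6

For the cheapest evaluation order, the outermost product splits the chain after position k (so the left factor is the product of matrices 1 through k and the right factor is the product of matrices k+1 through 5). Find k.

Adjacent pairs: M1M2 = 14·12·12 = 2016; M2M3 = 12·12·4 = 576; M3M4 = 12·4·8 = 384; M4M5 = 4·8·6 = 192.
Length 3: M1..M3: k=1: 0+576+14·12·4=1248; k=2: 2016+0+14·12·4=2688 → min 1248 | M2..M4: k=2: 0+384+12·12·8=1536; k=3: 576+0+12·4·8=960 → min 960 | M3..M5: k=3: 0+192+12·4·6=480; k=4: 384+0+12·8·6=960 → min 480.
Length 4: M1..M4: k=1: 0+960+14·12·8=2304; k=2: 2016+384+14·12·8=3744; k=3: 1248+0+14·4·8=1696 → min 1696 | M2..M5: k=2: 0+480+12·12·6=1344; k=3: 576+192+12·4·6=1056; k=4: 960+0+12·8·6=1536 → min 1056.
Top-level splits: k=1: (M1..M1)·(M2..M5) → 0+1056+14·12·6 = 2064; k=2: (M1..M2)·(M3..M5) → 2016+480+14·12·6 = 3504; k=3: (M1..M3)·(M4..M5) → 1248+192+14·4·6 = 1776; k=4: (M1..M4)·(M5..M5) → 1696+0+14·8·6 = 2368.
Best split is after M3, i.e. k = 3.

3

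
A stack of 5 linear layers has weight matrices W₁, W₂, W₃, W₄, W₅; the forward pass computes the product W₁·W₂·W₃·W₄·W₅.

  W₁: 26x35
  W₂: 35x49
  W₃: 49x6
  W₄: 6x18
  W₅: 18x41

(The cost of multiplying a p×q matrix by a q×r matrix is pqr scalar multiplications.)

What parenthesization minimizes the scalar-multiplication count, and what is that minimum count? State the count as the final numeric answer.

Adjacent pairs: W₁W₂ = 26·35·49 = 44590; W₂W₃ = 35·49·6 = 10290; W₃W₄ = 49·6·18 = 5292; W₄W₅ = 6·18·41 = 4428.
Length 3: W₁..W₃: k=1: 0+10290+26·35·6=15750; k=2: 44590+0+26·49·6=52234 → min 15750 | W₂..W₄: k=2: 0+5292+35·49·18=36162; k=3: 10290+0+35·6·18=14070 → min 14070 | W₃..W₅: k=3: 0+4428+49·6·41=16482; k=4: 5292+0+49·18·41=41454 → min 16482.
Length 4: W₁..W₄: k=1: 0+14070+26·35·18=30450; k=2: 44590+5292+26·49·18=72814; k=3: 15750+0+26·6·18=18558 → min 18558 | W₂..W₅: k=2: 0+16482+35·49·41=86797; k=3: 10290+4428+35·6·41=23328; k=4: 14070+0+35·18·41=39900 → min 23328.
Length 5: W₁..W₅: k=1: 0+23328+26·35·41=60638; k=2: 44590+16482+26·49·41=113306; k=3: 15750+4428+26·6·41=26574; k=4: 18558+0+26·18·41=37746 → min 26574.
Optimal parenthesization: ((W₁·(W₂·W₃))·(W₄·W₅)) with cost 26574.

26574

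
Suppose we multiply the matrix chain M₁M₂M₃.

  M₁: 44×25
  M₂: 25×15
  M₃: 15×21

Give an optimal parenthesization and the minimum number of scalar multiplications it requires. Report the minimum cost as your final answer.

30360

(M₁(M₂M₃)): cost 30975.
((M₁M₂)M₃): cost 30360.
Optimal: ((M₁M₂)M₃) with cost 30360.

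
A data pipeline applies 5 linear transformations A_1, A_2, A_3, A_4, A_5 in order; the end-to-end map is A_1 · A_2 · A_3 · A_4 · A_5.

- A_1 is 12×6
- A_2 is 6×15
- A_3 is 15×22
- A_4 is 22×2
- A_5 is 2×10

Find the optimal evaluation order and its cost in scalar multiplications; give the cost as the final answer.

Adjacent pairs: A_1A_2 = 12·6·15 = 1080; A_2A_3 = 6·15·22 = 1980; A_3A_4 = 15·22·2 = 660; A_4A_5 = 22·2·10 = 440.
Length 3: A_1..A_3: k=1: 0+1980+12·6·22=3564; k=2: 1080+0+12·15·22=5040 → min 3564 | A_2..A_4: k=2: 0+660+6·15·2=840; k=3: 1980+0+6·22·2=2244 → min 840 | A_3..A_5: k=3: 0+440+15·22·10=3740; k=4: 660+0+15·2·10=960 → min 960.
Length 4: A_1..A_4: k=1: 0+840+12·6·2=984; k=2: 1080+660+12·15·2=2100; k=3: 3564+0+12·22·2=4092 → min 984 | A_2..A_5: k=2: 0+960+6·15·10=1860; k=3: 1980+440+6·22·10=3740; k=4: 840+0+6·2·10=960 → min 960.
Length 5: A_1..A_5: k=1: 0+960+12·6·10=1680; k=2: 1080+960+12·15·10=3840; k=3: 3564+440+12·22·10=6644; k=4: 984+0+12·2·10=1224 → min 1224.
Optimal parenthesization: ((A_1 · (A_2 · (A_3 · A_4))) · A_5) with cost 1224.

1224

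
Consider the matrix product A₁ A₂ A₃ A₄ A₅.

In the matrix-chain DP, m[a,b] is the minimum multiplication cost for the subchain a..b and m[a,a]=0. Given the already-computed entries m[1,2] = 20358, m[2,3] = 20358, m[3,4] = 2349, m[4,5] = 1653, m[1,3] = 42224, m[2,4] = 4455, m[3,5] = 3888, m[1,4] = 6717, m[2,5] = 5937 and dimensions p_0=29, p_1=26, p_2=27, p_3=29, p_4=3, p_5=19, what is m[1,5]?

8370

m[1,5] = min over k∈[1,4] of m[1,k]+m[k+1,5]+p_{0}·p_k·p_{5}.
k=1: 0 + 5937 + 29·26·19 = 20263; k=2: 20358 + 3888 + 29·27·19 = 39123; k=3: 42224 + 1653 + 29·29·19 = 59856; k=4: 6717 + 0 + 29·3·19 = 8370.
Minimum: 8370 at k=4.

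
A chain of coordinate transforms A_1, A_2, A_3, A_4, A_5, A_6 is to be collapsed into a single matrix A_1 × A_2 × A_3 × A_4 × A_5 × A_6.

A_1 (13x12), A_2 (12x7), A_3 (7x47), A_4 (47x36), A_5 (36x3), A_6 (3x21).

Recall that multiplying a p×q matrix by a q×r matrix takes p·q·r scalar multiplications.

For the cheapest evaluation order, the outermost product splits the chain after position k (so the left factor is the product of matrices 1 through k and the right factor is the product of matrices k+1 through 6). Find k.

Adjacent pairs: A_1A_2 = 13·12·7 = 1092; A_2A_3 = 12·7·47 = 3948; A_3A_4 = 7·47·36 = 11844; A_4A_5 = 47·36·3 = 5076; A_5A_6 = 36·3·21 = 2268.
Length 3: A_1..A_3: k=1: 0+3948+13·12·47=11280; k=2: 1092+0+13·7·47=5369 → min 5369 | A_2..A_4: k=2: 0+11844+12·7·36=14868; k=3: 3948+0+12·47·36=24252 → min 14868 | A_3..A_5: k=3: 0+5076+7·47·3=6063; k=4: 11844+0+7·36·3=12600 → min 6063 | A_4..A_6: k=4: 0+2268+47·36·21=37800; k=5: 5076+0+47·3·21=8037 → min 8037.
Length 4: A_1..A_4: k=1: 0+14868+13·12·36=20484; k=2: 1092+11844+13·7·36=16212; k=3: 5369+0+13·47·36=27365 → min 16212 | A_2..A_5: k=2: 0+6063+12·7·3=6315; k=3: 3948+5076+12·47·3=10716; k=4: 14868+0+12·36·3=16164 → min 6315 | A_3..A_6: k=3: 0+8037+7·47·21=14946; k=4: 11844+2268+7·36·21=19404; k=5: 6063+0+7·3·21=6504 → min 6504.
Length 5: A_1..A_5: k=1: 0+6315+13·12·3=6783; k=2: 1092+6063+13·7·3=7428; k=3: 5369+5076+13·47·3=12278; k=4: 16212+0+13·36·3=17616 → min 6783 | A_2..A_6: k=2: 0+6504+12·7·21=8268; k=3: 3948+8037+12·47·21=23829; k=4: 14868+2268+12·36·21=26208; k=5: 6315+0+12·3·21=7071 → min 7071.
Top-level splits: k=1: (A_1..A_1)·(A_2..A_6) → 0+7071+13·12·21 = 10347; k=2: (A_1..A_2)·(A_3..A_6) → 1092+6504+13·7·21 = 9507; k=3: (A_1..A_3)·(A_4..A_6) → 5369+8037+13·47·21 = 26237; k=4: (A_1..A_4)·(A_5..A_6) → 16212+2268+13·36·21 = 28308; k=5: (A_1..A_5)·(A_6..A_6) → 6783+0+13·3·21 = 7602.
Best split is after A_5, i.e. k = 5.

5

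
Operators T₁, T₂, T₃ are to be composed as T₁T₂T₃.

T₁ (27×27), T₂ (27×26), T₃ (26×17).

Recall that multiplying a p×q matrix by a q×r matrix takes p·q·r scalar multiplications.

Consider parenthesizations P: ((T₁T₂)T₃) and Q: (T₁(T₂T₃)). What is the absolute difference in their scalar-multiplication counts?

Order P = ((T₁T₂)T₃): (T₁T₂): 27×27 by 27×26 → 27×26, cost 27·27·26 = 18954; ((T₁T₂)T₃): 27×26 by 26×17 → 27×17, cost 27·26·17 = 11934; cumulative 30888. Total 30888.
Order Q = (T₁(T₂T₃)): (T₂T₃): 27×26 by 26×17 → 27×17, cost 27·26·17 = 11934; (T₁(T₂T₃)): 27×27 by 27×17 → 27×17, cost 27·27·17 = 12393; cumulative 24327. Total 24327.
Difference: |30888 − 24327| = 6561.

6561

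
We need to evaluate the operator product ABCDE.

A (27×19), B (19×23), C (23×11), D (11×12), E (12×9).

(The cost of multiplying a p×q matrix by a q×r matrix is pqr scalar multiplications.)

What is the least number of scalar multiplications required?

Adjacent pairs: AB = 27·19·23 = 11799; BC = 19·23·11 = 4807; CD = 23·11·12 = 3036; DE = 11·12·9 = 1188.
Length 3: A..C: k=1: 0+4807+27·19·11=10450; k=2: 11799+0+27·23·11=18630 → min 10450 | B..D: k=2: 0+3036+19·23·12=8280; k=3: 4807+0+19·11·12=7315 → min 7315 | C..E: k=3: 0+1188+23·11·9=3465; k=4: 3036+0+23·12·9=5520 → min 3465.
Length 4: A..D: k=1: 0+7315+27·19·12=13471; k=2: 11799+3036+27·23·12=22287; k=3: 10450+0+27·11·12=14014 → min 13471 | B..E: k=2: 0+3465+19·23·9=7398; k=3: 4807+1188+19·11·9=7876; k=4: 7315+0+19·12·9=9367 → min 7398.
Length 5: A..E: k=1: 0+7398+27·19·9=12015; k=2: 11799+3465+27·23·9=20853; k=3: 10450+1188+27·11·9=14311; k=4: 13471+0+27·12·9=16387 → min 12015.
Optimal order: (A(B(C(DE)))) with cost 12015.

12015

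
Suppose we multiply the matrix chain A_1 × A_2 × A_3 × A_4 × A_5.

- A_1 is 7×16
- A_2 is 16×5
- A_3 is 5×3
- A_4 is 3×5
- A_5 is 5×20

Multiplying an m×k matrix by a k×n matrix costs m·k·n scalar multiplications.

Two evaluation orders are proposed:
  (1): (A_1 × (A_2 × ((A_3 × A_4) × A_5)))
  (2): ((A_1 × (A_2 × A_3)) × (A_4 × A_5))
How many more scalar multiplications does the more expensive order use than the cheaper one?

3119

Order (1) = (A_1 × (A_2 × ((A_3 × A_4) × A_5))): (A_3 × A_4): 5×3 by 3×5 → 5×5, cost 5·3·5 = 75; ((A_3 × A_4) × A_5): 5×5 by 5×20 → 5×20, cost 5·5·20 = 500; cumulative 575; (A_2 × ((A_3 × A_4) × A_5)): 16×5 by 5×20 → 16×20, cost 16·5·20 = 1600; cumulative 2175; (A_1 × (A_2 × ((A_3 × A_4) × A_5))): 7×16 by 16×20 → 7×20, cost 7·16·20 = 2240; cumulative 4415. Total 4415.
Order (2) = ((A_1 × (A_2 × A_3)) × (A_4 × A_5)): (A_2 × A_3): 16×5 by 5×3 → 16×3, cost 16·5·3 = 240; (A_1 × (A_2 × A_3)): 7×16 by 16×3 → 7×3, cost 7·16·3 = 336; cumulative 576; (A_4 × A_5): 3×5 by 5×20 → 3×20, cost 3·5·20 = 300; ((A_1 × (A_2 × A_3)) × (A_4 × A_5)): 7×3 by 3×20 → 7×20, cost 7·3·20 = 420; cumulative 1296. Total 1296.
Difference: |4415 − 1296| = 3119.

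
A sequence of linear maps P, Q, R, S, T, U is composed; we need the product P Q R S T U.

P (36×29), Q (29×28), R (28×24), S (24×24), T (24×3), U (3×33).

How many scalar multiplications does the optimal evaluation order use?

12876

Adjacent pairs: PQ = 36·29·28 = 29232; QR = 29·28·24 = 19488; RS = 28·24·24 = 16128; ST = 24·24·3 = 1728; TU = 24·3·33 = 2376.
Length 3: P..R: k=1: 0+19488+36·29·24=44544; k=2: 29232+0+36·28·24=53424 → min 44544 | Q..S: k=2: 0+16128+29·28·24=35616; k=3: 19488+0+29·24·24=36192 → min 35616 | R..T: k=3: 0+1728+28·24·3=3744; k=4: 16128+0+28·24·3=18144 → min 3744 | S..U: k=4: 0+2376+24·24·33=21384; k=5: 1728+0+24·3·33=4104 → min 4104.
Length 4: P..S: k=1: 0+35616+36·29·24=60672; k=2: 29232+16128+36·28·24=69552; k=3: 44544+0+36·24·24=65280 → min 60672 | Q..T: k=2: 0+3744+29·28·3=6180; k=3: 19488+1728+29·24·3=23304; k=4: 35616+0+29·24·3=37704 → min 6180 | R..U: k=3: 0+4104+28·24·33=26280; k=4: 16128+2376+28·24·33=40680; k=5: 3744+0+28·3·33=6516 → min 6516.
Length 5: P..T: k=1: 0+6180+36·29·3=9312; k=2: 29232+3744+36·28·3=36000; k=3: 44544+1728+36·24·3=48864; k=4: 60672+0+36·24·3=63264 → min 9312 | Q..U: k=2: 0+6516+29·28·33=33312; k=3: 19488+4104+29·24·33=46560; k=4: 35616+2376+29·24·33=60960; k=5: 6180+0+29·3·33=9051 → min 9051.
Length 6: P..U: k=1: 0+9051+36·29·33=43503; k=2: 29232+6516+36·28·33=69012; k=3: 44544+4104+36·24·33=77160; k=4: 60672+2376+36·24·33=91560; k=5: 9312+0+36·3·33=12876 → min 12876.
Optimal order: ((P (Q (R (S T)))) U) with cost 12876.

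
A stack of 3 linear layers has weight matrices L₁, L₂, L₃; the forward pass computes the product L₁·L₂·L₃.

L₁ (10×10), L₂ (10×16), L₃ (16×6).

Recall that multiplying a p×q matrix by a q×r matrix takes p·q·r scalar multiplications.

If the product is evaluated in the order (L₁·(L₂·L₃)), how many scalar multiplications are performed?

1560

(L₂·L₃): 10×16 by 16×6 → 10×6, cost 10·16·6 = 960
(L₁·(L₂·L₃)): 10×10 by 10×6 → 10×6, cost 10·10·6 = 600; cumulative 1560
Total: 1560 scalar multiplications.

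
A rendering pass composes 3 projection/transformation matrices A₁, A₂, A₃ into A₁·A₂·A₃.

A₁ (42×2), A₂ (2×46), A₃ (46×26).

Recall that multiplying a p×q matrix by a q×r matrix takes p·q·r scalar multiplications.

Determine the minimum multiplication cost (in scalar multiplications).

Order (A₁·(A₂·A₃)): (A₂·A₃): 2×46 by 46×26 → 2×26, cost 2·46·26 = 2392; (A₁·(A₂·A₃)): 42×2 by 2×26 → 42×26, cost 42·2·26 = 2184; cumulative 4576. Total 4576.
Order ((A₁·A₂)·A₃): (A₁·A₂): 42×2 by 2×46 → 42×46, cost 42·2·46 = 3864; ((A₁·A₂)·A₃): 42×46 by 46×26 → 42×26, cost 42·46·26 = 50232; cumulative 54096. Total 54096.
Minimum: 4576.

4576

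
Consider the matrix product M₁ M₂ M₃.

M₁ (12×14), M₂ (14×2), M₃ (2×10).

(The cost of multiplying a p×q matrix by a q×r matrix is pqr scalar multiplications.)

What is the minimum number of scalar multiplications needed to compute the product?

576

Order (M₁ (M₂ M₃)): (M₂ M₃): 14×2 by 2×10 → 14×10, cost 14·2·10 = 280; (M₁ (M₂ M₃)): 12×14 by 14×10 → 12×10, cost 12·14·10 = 1680; cumulative 1960. Total 1960.
Order ((M₁ M₂) M₃): (M₁ M₂): 12×14 by 14×2 → 12×2, cost 12·14·2 = 336; ((M₁ M₂) M₃): 12×2 by 2×10 → 12×10, cost 12·2·10 = 240; cumulative 576. Total 576.
Minimum: 576.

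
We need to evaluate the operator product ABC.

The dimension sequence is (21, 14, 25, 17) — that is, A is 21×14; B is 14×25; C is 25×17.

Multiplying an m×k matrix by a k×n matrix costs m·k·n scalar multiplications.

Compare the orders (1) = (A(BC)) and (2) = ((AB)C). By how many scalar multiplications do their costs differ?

Order (1) = (A(BC)): (BC): 14×25 by 25×17 → 14×17, cost 14·25·17 = 5950; (A(BC)): 21×14 by 14×17 → 21×17, cost 21·14·17 = 4998; cumulative 10948. Total 10948.
Order (2) = ((AB)C): (AB): 21×14 by 14×25 → 21×25, cost 21·14·25 = 7350; ((AB)C): 21×25 by 25×17 → 21×17, cost 21·25·17 = 8925; cumulative 16275. Total 16275.
Difference: |10948 − 16275| = 5327.

5327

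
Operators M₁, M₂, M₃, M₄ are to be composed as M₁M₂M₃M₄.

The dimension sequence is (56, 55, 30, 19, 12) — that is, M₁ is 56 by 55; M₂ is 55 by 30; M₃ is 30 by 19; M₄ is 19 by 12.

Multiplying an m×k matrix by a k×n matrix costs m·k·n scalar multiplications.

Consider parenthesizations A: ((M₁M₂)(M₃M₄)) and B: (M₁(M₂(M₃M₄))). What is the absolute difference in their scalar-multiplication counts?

55800

Order A = ((M₁M₂)(M₃M₄)): (M₁M₂): 56×55 by 55×30 → 56×30, cost 56·55·30 = 92400; (M₃M₄): 30×19 by 19×12 → 30×12, cost 30·19·12 = 6840; ((M₁M₂)(M₃M₄)): 56×30 by 30×12 → 56×12, cost 56·30·12 = 20160; cumulative 119400. Total 119400.
Order B = (M₁(M₂(M₃M₄))): (M₃M₄): 30×19 by 19×12 → 30×12, cost 30·19·12 = 6840; (M₂(M₃M₄)): 55×30 by 30×12 → 55×12, cost 55·30·12 = 19800; cumulative 26640; (M₁(M₂(M₃M₄))): 56×55 by 55×12 → 56×12, cost 56·55·12 = 36960; cumulative 63600. Total 63600.
Difference: |119400 − 63600| = 55800.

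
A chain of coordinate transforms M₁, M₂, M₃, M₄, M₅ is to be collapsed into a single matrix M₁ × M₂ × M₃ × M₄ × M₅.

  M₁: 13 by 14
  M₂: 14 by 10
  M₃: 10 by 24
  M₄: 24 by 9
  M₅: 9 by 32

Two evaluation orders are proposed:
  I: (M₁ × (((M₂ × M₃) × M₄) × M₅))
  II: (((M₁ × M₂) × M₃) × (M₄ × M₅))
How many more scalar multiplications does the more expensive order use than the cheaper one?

5596

Order I = (M₁ × (((M₂ × M₃) × M₄) × M₅)): (M₂ × M₃): 14×10 by 10×24 → 14×24, cost 14·10·24 = 3360; ((M₂ × M₃) × M₄): 14×24 by 24×9 → 14×9, cost 14·24·9 = 3024; cumulative 6384; (((M₂ × M₃) × M₄) × M₅): 14×9 by 9×32 → 14×32, cost 14·9·32 = 4032; cumulative 10416; (M₁ × (((M₂ × M₃) × M₄) × M₅)): 13×14 by 14×32 → 13×32, cost 13·14·32 = 5824; cumulative 16240. Total 16240.
Order II = (((M₁ × M₂) × M₃) × (M₄ × M₅)): (M₁ × M₂): 13×14 by 14×10 → 13×10, cost 13·14·10 = 1820; ((M₁ × M₂) × M₃): 13×10 by 10×24 → 13×24, cost 13·10·24 = 3120; cumulative 4940; (M₄ × M₅): 24×9 by 9×32 → 24×32, cost 24·9·32 = 6912; (((M₁ × M₂) × M₃) × (M₄ × M₅)): 13×24 by 24×32 → 13×32, cost 13·24·32 = 9984; cumulative 21836. Total 21836.
Difference: |16240 − 21836| = 5596.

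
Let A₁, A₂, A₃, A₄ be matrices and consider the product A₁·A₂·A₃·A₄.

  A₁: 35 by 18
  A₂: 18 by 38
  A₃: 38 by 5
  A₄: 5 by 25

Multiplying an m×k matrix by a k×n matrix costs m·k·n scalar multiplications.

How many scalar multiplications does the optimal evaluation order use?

10945

Adjacent pairs: A₁A₂ = 35·18·38 = 23940; A₂A₃ = 18·38·5 = 3420; A₃A₄ = 38·5·25 = 4750.
Length 3: A₁..A₃: k=1: 0+3420+35·18·5=6570; k=2: 23940+0+35·38·5=30590 → min 6570 | A₂..A₄: k=2: 0+4750+18·38·25=21850; k=3: 3420+0+18·5·25=5670 → min 5670.
Length 4: A₁..A₄: k=1: 0+5670+35·18·25=21420; k=2: 23940+4750+35·38·25=61940; k=3: 6570+0+35·5·25=10945 → min 10945.
Optimal order: ((A₁·(A₂·A₃))·A₄) with cost 10945.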